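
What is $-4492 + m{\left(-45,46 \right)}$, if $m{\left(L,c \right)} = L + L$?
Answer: $-4582$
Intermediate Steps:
$m{\left(L,c \right)} = 2 L$
$-4492 + m{\left(-45,46 \right)} = -4492 + 2 \left(-45\right) = -4492 - 90 = -4582$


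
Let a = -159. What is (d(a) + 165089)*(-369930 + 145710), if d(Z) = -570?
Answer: -36888450180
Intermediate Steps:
(d(a) + 165089)*(-369930 + 145710) = (-570 + 165089)*(-369930 + 145710) = 164519*(-224220) = -36888450180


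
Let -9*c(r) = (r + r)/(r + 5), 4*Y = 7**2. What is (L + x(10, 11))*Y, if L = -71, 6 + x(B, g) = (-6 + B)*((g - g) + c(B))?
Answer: -102655/108 ≈ -950.51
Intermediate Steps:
Y = 49/4 (Y = (1/4)*7**2 = (1/4)*49 = 49/4 ≈ 12.250)
c(r) = -2*r/(9*(5 + r)) (c(r) = -(r + r)/(9*(r + 5)) = -2*r/(9*(5 + r)))
x(B, g) = -6 - 2*B*(-6 + B)/(45 + 9*B) (x(B, g) = -6 + (-6 + B)*((g - g) - 2*B/(45 + 9*B)) = -6 + (-6 + B)*(0 - 2*B/(45 + 9*B)) = -6 + (-6 + B)*(-2*B/(45 + 9*B)) = -6 - 2*B*(-6 + B)/(45 + 9*B))
(L + x(10, 11))*Y = (-71 + 2*(-135 - 1*10**2 - 21*10)/(9*(5 + 10)))*(49/4) = (-71 + (2/9)*(-135 - 1*100 - 210)/15)*(49/4) = (-71 + (2/9)*(1/15)*(-135 - 100 - 210))*(49/4) = (-71 + (2/9)*(1/15)*(-445))*(49/4) = (-71 - 178/27)*(49/4) = -2095/27*49/4 = -102655/108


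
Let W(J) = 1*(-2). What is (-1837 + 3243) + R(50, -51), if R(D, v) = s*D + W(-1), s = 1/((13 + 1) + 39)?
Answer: 74462/53 ≈ 1404.9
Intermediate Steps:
W(J) = -2
s = 1/53 (s = 1/(14 + 39) = 1/53 ≈ 0.018868)
R(D, v) = -2 + D/53 (R(D, v) = D/53 - 2 = -2 + D/53)
(-1837 + 3243) + R(50, -51) = (-1837 + 3243) + (-2 + (1/53)*50) = 1406 + (-2 + 50/53) = 1406 - 56/53 = 74462/53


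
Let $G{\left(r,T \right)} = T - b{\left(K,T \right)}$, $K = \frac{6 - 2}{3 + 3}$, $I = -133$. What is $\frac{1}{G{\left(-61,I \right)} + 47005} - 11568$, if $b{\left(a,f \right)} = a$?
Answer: $- \frac{1626622749}{140614} \approx -11568.0$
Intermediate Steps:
$K = \frac{2}{3}$ ($K = \frac{4}{6} = 4 \cdot \frac{1}{6} = \frac{2}{3} \approx 0.66667$)
$G{\left(r,T \right)} = - \frac{2}{3} + T$ ($G{\left(r,T \right)} = T - \frac{2}{3} = - \frac{2}{3} + T$)
$\frac{1}{G{\left(-61,I \right)} + 47005} - 11568 = \frac{1}{\left(- \frac{2}{3} - 133\right) + 47005} - 11568 = \frac{1}{- \frac{401}{3} + 47005} - 11568 = \frac{1}{\frac{140614}{3}} - 11568 = \frac{3}{140614} - 11568 = - \frac{1626622749}{140614}$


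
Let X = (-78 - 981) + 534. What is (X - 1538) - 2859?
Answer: -4922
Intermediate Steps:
X = -525 (X = -1059 + 534 = -525)
(X - 1538) - 2859 = (-525 - 1538) - 2859 = -2063 - 2859 = -4922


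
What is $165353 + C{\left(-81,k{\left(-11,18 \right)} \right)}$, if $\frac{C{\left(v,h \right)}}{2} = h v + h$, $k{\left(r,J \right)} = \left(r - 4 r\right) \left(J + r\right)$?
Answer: $128393$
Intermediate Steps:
$k{\left(r,J \right)} = - 3 r \left(J + r\right)$
$C{\left(v,h \right)} = 2 h + 2 h v$ ($C{\left(v,h \right)} = 2 \left(h v + h\right) = 2 \left(h + h v\right) = 2 h + 2 h v$)
$165353 + C{\left(-81,k{\left(-11,18 \right)} \right)} = 165353 + 2 \left(\left(-3\right) \left(-11\right) \left(18 - 11\right)\right) \left(1 - 81\right) = 165353 + 2 \left(\left(-3\right) \left(-11\right) 7\right) \left(-80\right) = 165353 + 2 \cdot 231 \left(-80\right) = 165353 - 36960 = 128393$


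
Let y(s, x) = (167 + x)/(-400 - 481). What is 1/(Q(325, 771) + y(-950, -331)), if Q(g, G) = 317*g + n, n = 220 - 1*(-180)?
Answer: 881/91117589 ≈ 9.6688e-6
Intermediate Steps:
n = 400 (n = 220 + 180 = 400)
y(s, x) = -167/881 - x/881 (y(s, x) = (167 + x)/(-881) = (167 + x)*(-1/881) = -167/881 - x/881)
Q(g, G) = 400 + 317*g (Q(g, G) = 317*g + 400 = 400 + 317*g)
1/(Q(325, 771) + y(-950, -331)) = 1/((400 + 317*325) + (-167/881 - 1/881*(-331))) = 1/((400 + 103025) + (-167/881 + 331/881)) = 1/(103425 + 164/881) = 1/(91117589/881) = 881/91117589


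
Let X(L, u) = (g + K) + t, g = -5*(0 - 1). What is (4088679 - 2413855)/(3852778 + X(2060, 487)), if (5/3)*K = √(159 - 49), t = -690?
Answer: 10752629677720/24731034134349 - 1674824*√110/24731034134349 ≈ 0.43478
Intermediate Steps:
g = 5 (g = -5*(-1) = 5)
K = 3*√110/5 (K = 3*√(159 - 49)/5 = 3*√110/5 ≈ 6.2929)
X(L, u) = -685 + 3*√110/5 (X(L, u) = (5 + 3*√110/5) - 690 = -685 + 3*√110/5)
(4088679 - 2413855)/(3852778 + X(2060, 487)) = (4088679 - 2413855)/(3852778 + (-685 + 3*√110/5)) = 1674824/(3852093 + 3*√110/5)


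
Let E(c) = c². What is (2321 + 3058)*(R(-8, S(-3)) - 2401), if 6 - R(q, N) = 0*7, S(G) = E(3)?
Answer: -12882705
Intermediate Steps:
S(G) = 9 (S(G) = 3² = 9)
R(q, N) = 6 (R(q, N) = 6 - 0*7 = 6 - 1*0 = 6 + 0 = 6)
(2321 + 3058)*(R(-8, S(-3)) - 2401) = (2321 + 3058)*(6 - 2401) = 5379*(-2395) = -12882705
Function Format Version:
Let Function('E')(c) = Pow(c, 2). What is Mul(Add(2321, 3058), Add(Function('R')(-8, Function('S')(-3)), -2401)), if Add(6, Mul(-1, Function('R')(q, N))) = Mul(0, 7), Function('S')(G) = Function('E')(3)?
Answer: -12882705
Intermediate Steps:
Function('S')(G) = 9 (Function('S')(G) = Pow(3, 2) = 9)
Function('R')(q, N) = 6 (Function('R')(q, N) = Add(6, Mul(-1, Mul(0, 7))) = Add(6, Mul(-1, 0)) = Add(6, 0) = 6)
Mul(Add(2321, 3058), Add(Function('R')(-8, Function('S')(-3)), -2401)) = Mul(Add(2321, 3058), Add(6, -2401)) = Mul(5379, -2395) = -12882705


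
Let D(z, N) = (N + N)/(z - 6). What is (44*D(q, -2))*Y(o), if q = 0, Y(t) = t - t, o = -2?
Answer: 0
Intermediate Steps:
Y(t) = 0
D(z, N) = 2*N/(-6 + z) (D(z, N) = (2*N)/(-6 + z) = 2*N/(-6 + z))
(44*D(q, -2))*Y(o) = (44*(2*(-2)/(-6 + 0)))*0 = (44*(2*(-2)/(-6)))*0 = (44*(2*(-2)*(-⅙)))*0 = (44*(⅔))*0 = (88/3)*0 = 0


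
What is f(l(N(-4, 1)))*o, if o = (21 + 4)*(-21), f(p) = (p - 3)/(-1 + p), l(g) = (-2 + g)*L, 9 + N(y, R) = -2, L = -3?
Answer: -9450/19 ≈ -497.37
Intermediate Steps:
N(y, R) = -11 (N(y, R) = -9 - 2 = -11)
l(g) = 6 - 3*g (l(g) = (-2 + g)*(-3) = 6 - 3*g)
f(p) = (-3 + p)/(-1 + p)
o = -525 (o = 25*(-21) = -525)
f(l(N(-4, 1)))*o = ((-3 + (6 - 3*(-11)))/(-1 + (6 - 3*(-11))))*(-525) = ((-3 + (6 + 33))/(-1 + (6 + 33)))*(-525) = ((-3 + 39)/(-1 + 39))*(-525) = (36/38)*(-525) = ((1/38)*36)*(-525) = (18/19)*(-525) = -9450/19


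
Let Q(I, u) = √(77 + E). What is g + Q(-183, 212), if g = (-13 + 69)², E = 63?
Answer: 3136 + 2*√35 ≈ 3147.8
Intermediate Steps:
Q(I, u) = 2*√35 (Q(I, u) = √(77 + 63) = √140 = 2*√35)
g = 3136 (g = 56² = 3136)
g + Q(-183, 212) = 3136 + 2*√35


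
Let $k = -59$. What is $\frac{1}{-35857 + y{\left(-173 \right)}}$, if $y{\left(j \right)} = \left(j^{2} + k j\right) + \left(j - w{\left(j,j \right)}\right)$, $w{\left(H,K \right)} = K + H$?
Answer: $\frac{1}{4452} \approx 0.00022462$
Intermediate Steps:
$w{\left(H,K \right)} = H + K$
$y{\left(j \right)} = j^{2} - 60 j$ ($y{\left(j \right)} = \left(j^{2} - 59 j\right) + \left(j - \left(j + j\right)\right) = \left(j^{2} - 59 j\right) + \left(j - 2 j\right) = \left(j^{2} - 59 j\right) - j = j^{2} - 60 j$)
$\frac{1}{-35857 + y{\left(-173 \right)}} = \frac{1}{-35857 - 173 \left(-60 - 173\right)} = \frac{1}{-35857 - -40309} = \frac{1}{-35857 + 40309} = \frac{1}{4452}$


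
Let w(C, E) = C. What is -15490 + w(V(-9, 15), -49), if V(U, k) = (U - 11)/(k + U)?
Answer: -46480/3 ≈ -15493.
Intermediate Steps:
V(U, k) = (-11 + U)/(U + k)
-15490 + w(V(-9, 15), -49) = -15490 + (-11 - 9)/(-9 + 15) = -15490 - 20/6 = -15490 + (1/6)*(-20) = -15490 - 10/3 = -46480/3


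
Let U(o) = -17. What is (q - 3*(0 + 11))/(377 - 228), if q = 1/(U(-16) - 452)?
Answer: -15478/69881 ≈ -0.22149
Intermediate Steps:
q = -1/469 (q = 1/(-17 - 452) = 1/(-469) = -1/469 ≈ -0.0021322)
(q - 3*(0 + 11))/(377 - 228) = (-1/469 - 3*(0 + 11))/(377 - 228) = (-1/469 - 3*11)/149 = (-1/469 - 33)*(1/149) = -15478/469*1/149 = -15478/69881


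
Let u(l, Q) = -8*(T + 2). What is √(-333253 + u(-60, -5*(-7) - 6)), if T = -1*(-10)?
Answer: I*√333349 ≈ 577.36*I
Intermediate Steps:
T = 10
u(l, Q) = -96 (u(l, Q) = -8*(10 + 2) = -8*12 = -96)
√(-333253 + u(-60, -5*(-7) - 6)) = √(-333253 - 96) = √(-333349) = I*√333349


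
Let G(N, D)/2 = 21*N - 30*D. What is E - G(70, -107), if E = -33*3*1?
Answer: -9459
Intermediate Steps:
G(N, D) = -60*D + 42*N (G(N, D) = 2*(21*N - 30*D) = 2*(-30*D + 21*N) = -60*D + 42*N)
E = -99 (E = -99*1 = -99)
E - G(70, -107) = -99 - (-60*(-107) + 42*70) = -99 - (6420 + 2940) = -99 - 1*9360 = -99 - 9360 = -9459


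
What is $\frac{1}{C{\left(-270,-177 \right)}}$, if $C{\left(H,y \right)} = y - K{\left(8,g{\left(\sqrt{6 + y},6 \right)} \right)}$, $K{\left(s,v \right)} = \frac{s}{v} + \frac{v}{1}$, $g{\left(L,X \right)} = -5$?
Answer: $- \frac{5}{852} \approx -0.0058685$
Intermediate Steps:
$K{\left(s,v \right)} = v + \frac{s}{v}$ ($K{\left(s,v \right)} = \frac{s}{v} + v 1 = \frac{s}{v} + v = v + \frac{s}{v}$)
$C{\left(H,y \right)} = \frac{33}{5} + y$ ($C{\left(H,y \right)} = y - \left(-5 + \frac{8}{-5}\right) = y - \left(-5 + 8 \left(- \frac{1}{5}\right)\right) = y - \left(-5 - \frac{8}{5}\right) = y - - \frac{33}{5} = y + \frac{33}{5} = \frac{33}{5} + y$)
$\frac{1}{C{\left(-270,-177 \right)}} = \frac{1}{\frac{33}{5} - 177} = \frac{1}{- \frac{852}{5}} = - \frac{5}{852}$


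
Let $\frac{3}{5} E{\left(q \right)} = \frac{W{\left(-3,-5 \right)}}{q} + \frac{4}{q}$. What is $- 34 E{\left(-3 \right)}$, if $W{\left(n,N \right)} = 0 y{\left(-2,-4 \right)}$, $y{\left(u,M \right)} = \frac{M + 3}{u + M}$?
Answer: $\frac{680}{9} \approx 75.556$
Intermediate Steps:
$y{\left(u,M \right)} = \frac{3 + M}{M + u}$
$W{\left(n,N \right)} = 0$ ($W{\left(n,N \right)} = 0 \frac{3 - 4}{-4 - 2} = 0 \frac{1}{-6} \left(-1\right) = 0 \left(\left(- \frac{1}{6}\right) \left(-1\right)\right) = 0 \cdot \frac{1}{6} = 0$)
$E{\left(q \right)} = \frac{20}{3 q}$ ($E{\left(q \right)} = \frac{5 \left(\frac{0}{q} + \frac{4}{q}\right)}{3} = \frac{5 \left(0 + \frac{4}{q}\right)}{3} = \frac{5 \frac{4}{q}}{3} = \frac{20}{3 q}$)
$- 34 E{\left(-3 \right)} = - 34 \frac{20}{3 \left(-3\right)} = - 34 \cdot \frac{20}{3} \left(- \frac{1}{3}\right) = \left(-34\right) \left(- \frac{20}{9}\right) = \frac{680}{9}$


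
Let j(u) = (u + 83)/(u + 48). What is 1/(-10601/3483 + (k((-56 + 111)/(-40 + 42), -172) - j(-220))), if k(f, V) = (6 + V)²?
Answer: 13932/383856691 ≈ 3.6295e-5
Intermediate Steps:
j(u) = (83 + u)/(48 + u)
1/(-10601/3483 + (k((-56 + 111)/(-40 + 42), -172) - j(-220))) = 1/(-10601/3483 + ((6 - 172)² - (83 - 220)/(48 - 220))) = 1/(-10601*1/3483 + ((-166)² - (-137)/(-172))) = 1/(-10601/3483 + (27556 - (-1)*(-137)/172)) = 1/(-10601/3483 + (27556 - 1*137/172)) = 1/(-10601/3483 + (27556 - 137/172)) = 1/(-10601/3483 + 4739495/172) = 1/(383856691/13932) = 13932/383856691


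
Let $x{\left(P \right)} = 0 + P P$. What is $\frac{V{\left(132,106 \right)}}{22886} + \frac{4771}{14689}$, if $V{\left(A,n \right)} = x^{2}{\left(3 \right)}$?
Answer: $\frac{110378915}{336172454} \approx 0.32834$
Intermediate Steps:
$x{\left(P \right)} = P^{2}$ ($x{\left(P \right)} = 0 + P^{2} = P^{2}$)
$V{\left(A,n \right)} = 81$ ($V{\left(A,n \right)} = \left(3^{2}\right)^{2} = 9^{2} = 81$)
$\frac{V{\left(132,106 \right)}}{22886} + \frac{4771}{14689} = \frac{81}{22886} + \frac{4771}{14689} = \frac{110378915}{336172454}$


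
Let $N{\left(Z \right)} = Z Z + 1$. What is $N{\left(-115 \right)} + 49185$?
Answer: $62411$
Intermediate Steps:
$N{\left(Z \right)} = 1 + Z^{2}$ ($N{\left(Z \right)} = Z^{2} + 1 = 1 + Z^{2}$)
$N{\left(-115 \right)} + 49185 = \left(1 + \left(-115\right)^{2}\right) + 49185 = \left(1 + 13225\right) + 49185 = 13226 + 49185 = 62411$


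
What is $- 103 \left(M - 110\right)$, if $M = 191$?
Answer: $-8343$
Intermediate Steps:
$- 103 \left(M - 110\right) = - 103 \left(191 - 110\right) = \left(-103\right) 81 = -8343$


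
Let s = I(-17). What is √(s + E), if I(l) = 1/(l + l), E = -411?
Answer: 5*I*√19006/34 ≈ 20.274*I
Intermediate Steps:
I(l) = 1/(2*l)
s = -1/34 (s = (½)/(-17) = (½)*(-1/17) = -1/34 ≈ -0.029412)
√(s + E) = √(-1/34 - 411) = √(-13975/34) = 5*I*√19006/34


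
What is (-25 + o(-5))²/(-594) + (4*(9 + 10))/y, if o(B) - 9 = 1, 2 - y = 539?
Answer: -2049/3938 ≈ -0.52032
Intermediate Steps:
y = -537 (y = 2 - 1*539 = 2 - 539 = -537)
o(B) = 10 (o(B) = 9 + 1 = 10)
(-25 + o(-5))²/(-594) + (4*(9 + 10))/y = (-25 + 10)²/(-594) + (4*(9 + 10))/(-537) = (-15)²*(-1/594) + (4*19)*(-1/537) = 225*(-1/594) + 76*(-1/537) = -25/66 - 76/537 = -2049/3938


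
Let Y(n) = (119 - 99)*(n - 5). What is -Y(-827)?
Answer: 16640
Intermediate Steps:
Y(n) = -100 + 20*n (Y(n) = 20*(-5 + n) = -100 + 20*n)
-Y(-827) = -(-100 + 20*(-827)) = -(-100 - 16540) = -1*(-16640) = 16640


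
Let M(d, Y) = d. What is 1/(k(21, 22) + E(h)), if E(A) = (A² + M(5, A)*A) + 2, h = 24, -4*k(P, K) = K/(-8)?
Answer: 16/11179 ≈ 0.0014313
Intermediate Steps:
k(P, K) = K/32 (k(P, K) = -K/(4*(-8)) = -K*(-1)/(4*8) = -(-1)*K/32 = K/32)
E(A) = 2 + A² + 5*A (E(A) = (A² + 5*A) + 2 = 2 + A² + 5*A)
1/(k(21, 22) + E(h)) = 1/((1/32)*22 + (2 + 24² + 5*24)) = 1/(11/16 + (2 + 576 + 120)) = 1/(11/16 + 698) = 1/(11179/16) = 16/11179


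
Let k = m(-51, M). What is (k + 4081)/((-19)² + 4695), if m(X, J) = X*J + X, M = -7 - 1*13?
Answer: 2525/2528 ≈ 0.99881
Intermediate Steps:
M = -20 (M = -7 - 13 = -20)
m(X, J) = X + J*X (m(X, J) = J*X + X = X + J*X)
k = 969 (k = -51*(1 - 20) = -51*(-19) = 969)
(k + 4081)/((-19)² + 4695) = (969 + 4081)/((-19)² + 4695) = 5050/(361 + 4695) = 5050/5056 = 5050*(1/5056) = 2525/2528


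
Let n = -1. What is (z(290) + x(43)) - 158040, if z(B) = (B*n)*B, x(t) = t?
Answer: -242097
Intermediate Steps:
z(B) = -B² (z(B) = (B*(-1))*B = (-B)*B = -B²)
(z(290) + x(43)) - 158040 = (-1*290² + 43) - 158040 = (-1*84100 + 43) - 158040 = (-84100 + 43) - 158040 = -84057 - 158040 = -242097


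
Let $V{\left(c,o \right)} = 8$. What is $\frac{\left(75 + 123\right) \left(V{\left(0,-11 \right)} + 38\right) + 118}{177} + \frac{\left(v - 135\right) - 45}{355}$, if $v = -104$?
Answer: $\frac{45422}{885} \approx 51.324$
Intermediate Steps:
$\frac{\left(75 + 123\right) \left(V{\left(0,-11 \right)} + 38\right) + 118}{177} + \frac{\left(v - 135\right) - 45}{355} = \frac{\left(75 + 123\right) \left(8 + 38\right) + 118}{177} + \frac{\left(-104 - 135\right) - 45}{355} = \left(198 \cdot 46 + 118\right) \frac{1}{177} + \left(-239 - 45\right) \frac{1}{355} = \left(9108 + 118\right) \frac{1}{177} - \frac{4}{5} = 9226 \cdot \frac{1}{177} - \frac{4}{5} = \frac{9226}{177} - \frac{4}{5} = \frac{45422}{885}$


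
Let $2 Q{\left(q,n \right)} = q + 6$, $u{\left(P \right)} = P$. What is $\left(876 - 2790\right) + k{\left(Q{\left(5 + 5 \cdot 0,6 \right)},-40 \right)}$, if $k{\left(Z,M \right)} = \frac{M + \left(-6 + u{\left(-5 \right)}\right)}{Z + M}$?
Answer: $- \frac{43988}{23} \approx -1912.5$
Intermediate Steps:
$Q{\left(q,n \right)} = 3 + \frac{q}{2}$ ($Q{\left(q,n \right)} = \frac{q + 6}{2} = \frac{6 + q}{2} = 3 + \frac{q}{2}$)
$k{\left(Z,M \right)} = \frac{-11 + M}{M + Z}$ ($k{\left(Z,M \right)} = \frac{M - 11}{Z + M} = \frac{M - 11}{M + Z} = \frac{-11 + M}{M + Z}$)
$\left(876 - 2790\right) + k{\left(Q{\left(5 + 5 \cdot 0,6 \right)},-40 \right)} = \left(876 - 2790\right) + \frac{-11 - 40}{-40 + \left(3 + \frac{5 + 5 \cdot 0}{2}\right)} = -1914 + \frac{1}{-40 + \left(3 + \frac{5 + 0}{2}\right)} \left(-51\right) = -1914 + \frac{1}{-40 + \left(3 + \frac{1}{2} \cdot 5\right)} \left(-51\right) = -1914 + \frac{1}{-40 + \left(3 + \frac{5}{2}\right)} \left(-51\right) = -1914 + \frac{1}{-40 + \frac{11}{2}} \left(-51\right) = -1914 + \frac{1}{- \frac{69}{2}} \left(-51\right) = -1914 - - \frac{34}{23} = -1914 + \frac{34}{23} = - \frac{43988}{23}$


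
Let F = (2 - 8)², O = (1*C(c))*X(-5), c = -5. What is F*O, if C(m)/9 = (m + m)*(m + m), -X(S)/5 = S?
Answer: 810000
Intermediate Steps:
X(S) = -5*S
C(m) = 36*m² (C(m) = 9*((m + m)*(m + m)) = 9*((2*m)*(2*m)) = 9*(4*m²) = 36*m²)
O = 22500 (O = (1*(36*(-5)²))*(-5*(-5)) = (1*(36*25))*25 = (1*900)*25 = 900*25 = 22500)
F = 36 (F = (-6)² = 36)
F*O = 36*22500 = 810000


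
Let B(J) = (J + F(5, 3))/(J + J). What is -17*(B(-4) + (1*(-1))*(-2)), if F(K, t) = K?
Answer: -255/8 ≈ -31.875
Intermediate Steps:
B(J) = (5 + J)/(2*J) (B(J) = (J + 5)/(J + J) = (5 + J)/((2*J)) = (5 + J)*(1/(2*J)) = (5 + J)/(2*J))
-17*(B(-4) + (1*(-1))*(-2)) = -17*((½)*(5 - 4)/(-4) + (1*(-1))*(-2)) = -17*((½)*(-¼)*1 - 1*(-2)) = -17*(-⅛ + 2) = -17*15/8 = -255/8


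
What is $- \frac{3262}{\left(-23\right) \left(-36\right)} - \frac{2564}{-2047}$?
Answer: $- \frac{99007}{36846} \approx -2.687$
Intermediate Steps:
$- \frac{3262}{\left(-23\right) \left(-36\right)} - \frac{2564}{-2047} = - \frac{3262}{828} - - \frac{2564}{2047} = \left(-3262\right) \frac{1}{828} + \frac{2564}{2047} = - \frac{1631}{414} + \frac{2564}{2047} = - \frac{99007}{36846}$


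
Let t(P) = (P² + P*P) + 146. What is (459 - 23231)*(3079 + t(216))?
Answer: -2198340564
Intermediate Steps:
t(P) = 146 + 2*P² (t(P) = (P² + P²) + 146 = 2*P² + 146 = 146 + 2*P²)
(459 - 23231)*(3079 + t(216)) = (459 - 23231)*(3079 + (146 + 2*216²)) = -22772*(3079 + (146 + 2*46656)) = -22772*(3079 + (146 + 93312)) = -22772*(3079 + 93458) = -22772*96537 = -2198340564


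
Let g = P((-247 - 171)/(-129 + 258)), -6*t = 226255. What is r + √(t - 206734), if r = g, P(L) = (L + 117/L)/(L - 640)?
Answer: 303103/4954972 + I*√8799954/6 ≈ 0.061171 + 494.41*I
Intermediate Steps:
t = -226255/6 (t = -⅙*226255 = -226255/6 ≈ -37709.)
P(L) = (L + 117/L)/(-640 + L)
g = 303103/4954972 (g = (117 + ((-247 - 171)/(-129 + 258))²)/((((-247 - 171)/(-129 + 258)))*(-640 + (-247 - 171)/(-129 + 258))) = (117 + (-418/129)²)/(((-418/129))*(-640 - 418/129)) = (117 + (-418*1/129)²)/(((-418*1/129))*(-640 - 418*1/129)) = (117 + (-418/129)²)/((-418/129)*(-640 - 418/129)) = -129*(117 + 174724/16641)/(418*(-82978/129)) = -129/418*(-129/82978)*2121721/16641 = 303103/4954972 ≈ 0.061171)
r = 303103/4954972 ≈ 0.061171
r + √(t - 206734) = 303103/4954972 + √(-226255/6 - 206734) = 303103/4954972 + √(-1466659/6) = 303103/4954972 + I*√8799954/6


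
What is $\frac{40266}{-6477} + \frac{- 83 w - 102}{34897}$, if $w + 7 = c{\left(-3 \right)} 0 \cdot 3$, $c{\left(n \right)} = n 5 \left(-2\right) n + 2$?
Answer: $- \frac{467353373}{75342623} \approx -6.203$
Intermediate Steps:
$c{\left(n \right)} = 2 - 10 n^{2}$ ($c{\left(n \right)} = 5 n \left(-2\right) n + 2 = - 10 n n + 2 = - 10 n^{2} + 2 = 2 - 10 n^{2}$)
$w = -7$ ($w = -7 + \left(2 - 10 \left(-3\right)^{2}\right) 0 \cdot 3 = -7 + \left(2 - 90\right) 0 \cdot 3 = -7 + \left(-88\right) 0 \cdot 3 = -7 + 0 \cdot 3 = -7 + 0 = -7$)
$\frac{40266}{-6477} + \frac{- 83 w - 102}{34897} = \frac{40266}{-6477} + \frac{\left(-83\right) \left(-7\right) - 102}{34897} = 40266 \left(- \frac{1}{6477}\right) + \left(581 - 102\right) \frac{1}{34897} = - \frac{13422}{2159} + 479 \cdot \frac{1}{34897} = - \frac{13422}{2159} + \frac{479}{34897} = - \frac{467353373}{75342623}$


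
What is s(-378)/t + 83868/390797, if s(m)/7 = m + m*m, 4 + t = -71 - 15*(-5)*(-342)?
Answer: -2637271542/68389475 ≈ -38.563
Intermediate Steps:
t = -25725 (t = -4 + (-71 - 15*(-5)*(-342)) = -4 + (-71 + 75*(-342)) = -4 + (-71 - 25650) = -4 - 25721 = -25725)
s(m) = 7*m + 7*m² (s(m) = 7*(m + m*m) = 7*(m + m²) = 7*m + 7*m²)
s(-378)/t + 83868/390797 = (7*(-378)*(1 - 378))/(-25725) + 83868/390797 = (7*(-378)*(-377))*(-1/25725) + 83868*(1/390797) = 997542*(-1/25725) + 83868/390797 = -6786/175 + 83868/390797 = -2637271542/68389475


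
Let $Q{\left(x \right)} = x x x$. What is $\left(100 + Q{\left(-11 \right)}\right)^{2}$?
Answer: $1515361$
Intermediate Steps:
$Q{\left(x \right)} = x^{3}$ ($Q{\left(x \right)} = x^{2} x = x^{3}$)
$\left(100 + Q{\left(-11 \right)}\right)^{2} = \left(100 + \left(-11\right)^{3}\right)^{2} = \left(100 - 1331\right)^{2} = \left(-1231\right)^{2} = 1515361$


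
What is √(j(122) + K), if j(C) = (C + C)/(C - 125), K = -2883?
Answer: I*√26679/3 ≈ 54.446*I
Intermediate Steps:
j(C) = 2*C/(-125 + C) (j(C) = (2*C)/(-125 + C) = 2*C/(-125 + C))
√(j(122) + K) = √(2*122/(-125 + 122) - 2883) = √(2*122/(-3) - 2883) = √(2*122*(-⅓) - 2883) = √(-244/3 - 2883) = √(-8893/3) = I*√26679/3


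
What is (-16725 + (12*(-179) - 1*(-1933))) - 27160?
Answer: -44100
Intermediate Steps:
(-16725 + (12*(-179) - 1*(-1933))) - 27160 = (-16725 + (-2148 + 1933)) - 27160 = (-16725 - 215) - 27160 = -16940 - 27160 = -44100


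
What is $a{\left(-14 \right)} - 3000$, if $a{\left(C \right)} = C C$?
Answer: $-2804$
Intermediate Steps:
$a{\left(C \right)} = C^{2}$
$a{\left(-14 \right)} - 3000 = \left(-14\right)^{2} - 3000 = 196 - 3000 = -2804$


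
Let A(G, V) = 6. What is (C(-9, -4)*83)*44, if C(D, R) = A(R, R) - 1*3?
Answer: 10956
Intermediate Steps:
C(D, R) = 3 (C(D, R) = 6 - 1*3 = 6 - 3 = 3)
(C(-9, -4)*83)*44 = (3*83)*44 = 249*44 = 10956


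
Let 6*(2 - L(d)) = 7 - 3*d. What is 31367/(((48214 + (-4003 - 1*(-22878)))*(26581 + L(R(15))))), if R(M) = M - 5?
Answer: 62734/3567368123 ≈ 1.7586e-5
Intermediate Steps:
R(M) = -5 + M
L(d) = 5/6 + d/2 (L(d) = 2 - (7 - 3*d)/6 = 2 + (-7/6 + d/2) = 5/6 + d/2)
31367/(((48214 + (-4003 - 1*(-22878)))*(26581 + L(R(15))))) = 31367/(((48214 + (-4003 - 1*(-22878)))*(26581 + (5/6 + (-5 + 15)/2)))) = 31367/(((48214 + (-4003 + 22878))*(26581 + (5/6 + (1/2)*10)))) = 31367/(((48214 + 18875)*(26581 + (5/6 + 5)))) = 31367/((67089*(26581 + 35/6))) = 31367/((67089*(159521/6))) = 31367/(3567368123/2) = 31367*(2/3567368123) = 62734/3567368123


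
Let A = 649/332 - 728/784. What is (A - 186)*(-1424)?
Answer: 153036924/581 ≈ 2.6340e+5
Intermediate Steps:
A = 2385/2324 (A = 649*(1/332) - 728*1/784 = 649/332 - 13/14 = 2385/2324 ≈ 1.0262)
(A - 186)*(-1424) = (2385/2324 - 186)*(-1424) = -429879/2324*(-1424) = 153036924/581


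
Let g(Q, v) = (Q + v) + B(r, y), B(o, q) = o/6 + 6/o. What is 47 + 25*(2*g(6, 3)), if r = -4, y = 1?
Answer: 1166/3 ≈ 388.67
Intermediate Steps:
B(o, q) = 6/o + o/6 (B(o, q) = o*(1/6) + 6/o = o/6 + 6/o = 6/o + o/6)
g(Q, v) = -13/6 + Q + v (g(Q, v) = (Q + v) + (6/(-4) + (1/6)*(-4)) = (Q + v) + (6*(-1/4) - 2/3) = (Q + v) + (-3/2 - 2/3) = (Q + v) - 13/6 = -13/6 + Q + v)
47 + 25*(2*g(6, 3)) = 47 + 25*(2*(-13/6 + 6 + 3)) = 47 + 25*(2*(41/6)) = 47 + 25*(41/3) = 47 + 1025/3 = 1166/3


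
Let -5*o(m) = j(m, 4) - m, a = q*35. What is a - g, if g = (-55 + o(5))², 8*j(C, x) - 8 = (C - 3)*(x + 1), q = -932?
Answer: -14233921/400 ≈ -35585.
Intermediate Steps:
j(C, x) = 1 + (1 + x)*(-3 + C)/8 (j(C, x) = 1 + ((C - 3)*(x + 1))/8 = 1 + ((-3 + C)*(1 + x))/8 = 1 + ((1 + x)*(-3 + C))/8 = 1 + (1 + x)*(-3 + C)/8)
a = -32620 (a = -932*35 = -32620)
o(m) = 7/40 + 3*m/40 (o(m) = -((5/8 - 3/8*4 + m/8 + (⅛)*m*4) - m)/5 = -((5/8 - 3/2 + m/8 + m/2) - m)/5 = -((-7/8 + 5*m/8) - m)/5 = -(-7/8 - 3*m/8)/5 = 7/40 + 3*m/40)
g = 1185921/400 (g = (-55 + (7/40 + (3/40)*5))² = (-55 + (7/40 + 3/8))² = (-55 + 11/20)² = (-1089/20)² = 1185921/400 ≈ 2964.8)
a - g = -32620 - 1*1185921/400 = -32620 - 1185921/400 = -14233921/400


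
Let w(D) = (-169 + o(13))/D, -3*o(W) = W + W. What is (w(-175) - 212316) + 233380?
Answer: 11059133/525 ≈ 21065.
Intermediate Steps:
o(W) = -2*W/3 (o(W) = -(W + W)/3 = -2*W/3)
w(D) = -533/(3*D) (w(D) = (-169 - 2/3*13)/D = (-169 - 26/3)/D = -533/(3*D))
(w(-175) - 212316) + 233380 = (-533/3/(-175) - 212316) + 233380 = (-533/3*(-1/175) - 212316) + 233380 = (533/525 - 212316) + 233380 = -111465367/525 + 233380 = 11059133/525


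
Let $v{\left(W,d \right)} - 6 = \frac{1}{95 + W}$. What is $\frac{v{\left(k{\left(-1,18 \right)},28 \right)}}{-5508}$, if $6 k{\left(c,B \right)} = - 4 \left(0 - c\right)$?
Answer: $- \frac{21}{19244} \approx -0.0010912$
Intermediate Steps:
$k{\left(c,B \right)} = \frac{2 c}{3}$ ($k{\left(c,B \right)} = \frac{\left(-4\right) \left(0 - c\right)}{6} = \frac{\left(-4\right) \left(- c\right)}{6} = \frac{4 c}{6} = \frac{2 c}{3}$)
$v{\left(W,d \right)} = 6 + \frac{1}{95 + W}$
$\frac{v{\left(k{\left(-1,18 \right)},28 \right)}}{-5508} = \frac{\frac{1}{95 + \frac{2}{3} \left(-1\right)} \left(571 + 6 \cdot \frac{2}{3} \left(-1\right)\right)}{-5508} = \frac{571 + 6 \left(- \frac{2}{3}\right)}{95 - \frac{2}{3}} \left(- \frac{1}{5508}\right) = \frac{571 - 4}{\frac{283}{3}} \left(- \frac{1}{5508}\right) = \frac{3}{283} \cdot 567 \left(- \frac{1}{5508}\right) = \frac{1701}{283} \left(- \frac{1}{5508}\right) = - \frac{21}{19244}$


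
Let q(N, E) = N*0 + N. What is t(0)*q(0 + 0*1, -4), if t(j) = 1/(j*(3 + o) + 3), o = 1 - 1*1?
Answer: 0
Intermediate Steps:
o = 0 (o = 1 - 1 = 0)
q(N, E) = N (q(N, E) = 0 + N = N)
t(j) = 1/(3 + 3*j) (t(j) = 1/(j*(3 + 0) + 3) = 1/(j*3 + 3) = 1/(3*j + 3) = 1/(3 + 3*j))
t(0)*q(0 + 0*1, -4) = (1/(3*(1 + 0)))*(0 + 0*1) = ((⅓)/1)*(0 + 0) = ((⅓)*1)*0 = (⅓)*0 = 0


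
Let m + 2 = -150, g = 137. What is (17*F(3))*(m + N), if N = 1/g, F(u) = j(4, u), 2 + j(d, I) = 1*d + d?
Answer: -2123946/137 ≈ -15503.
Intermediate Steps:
j(d, I) = -2 + 2*d (j(d, I) = -2 + (1*d + d) = -2 + (d + d) = -2 + 2*d)
F(u) = 6 (F(u) = -2 + 2*4 = -2 + 8 = 6)
m = -152 (m = -2 - 150 = -152)
N = 1/137 ≈ 0.0072993
(17*F(3))*(m + N) = (17*6)*(-152 + 1/137) = 102*(-20823/137) = -2123946/137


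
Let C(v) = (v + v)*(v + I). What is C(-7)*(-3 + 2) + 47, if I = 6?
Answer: 33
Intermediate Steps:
C(v) = 2*v*(6 + v) (C(v) = (v + v)*(v + 6) = (2*v)*(6 + v) = 2*v*(6 + v))
C(-7)*(-3 + 2) + 47 = (2*(-7)*(6 - 7))*(-3 + 2) + 47 = (2*(-7)*(-1))*(-1) + 47 = 14*(-1) + 47 = -14 + 47 = 33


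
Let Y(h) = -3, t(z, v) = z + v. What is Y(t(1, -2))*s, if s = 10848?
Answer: -32544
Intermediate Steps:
t(z, v) = v + z
Y(t(1, -2))*s = -3*10848 = -32544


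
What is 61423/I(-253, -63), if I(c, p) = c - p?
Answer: -61423/190 ≈ -323.28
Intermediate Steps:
61423/I(-253, -63) = 61423/(-253 - 1*(-63)) = 61423/(-253 + 63) = 61423/(-190) = 61423*(-1/190) = -61423/190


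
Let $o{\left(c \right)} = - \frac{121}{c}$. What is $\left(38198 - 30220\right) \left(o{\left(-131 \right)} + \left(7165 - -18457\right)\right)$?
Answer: $\frac{26778978734}{131} \approx 2.0442 \cdot 10^{8}$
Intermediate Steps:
$\left(38198 - 30220\right) \left(o{\left(-131 \right)} + \left(7165 - -18457\right)\right) = \left(38198 - 30220\right) \left(- \frac{121}{-131} + \left(7165 - -18457\right)\right) = 7978 \left(\left(-121\right) \left(- \frac{1}{131}\right) + \left(7165 + 18457\right)\right) = 7978 \left(\frac{121}{131} + 25622\right) = 7978 \cdot \frac{3356603}{131} = \frac{26778978734}{131}$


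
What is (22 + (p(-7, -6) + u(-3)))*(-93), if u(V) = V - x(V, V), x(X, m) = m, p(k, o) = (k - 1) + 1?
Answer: -1395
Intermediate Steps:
p(k, o) = k (p(k, o) = (-1 + k) + 1 = k)
u(V) = 0 (u(V) = V - V = 0)
(22 + (p(-7, -6) + u(-3)))*(-93) = (22 + (-7 + 0))*(-93) = (22 - 7)*(-93) = 15*(-93) = -1395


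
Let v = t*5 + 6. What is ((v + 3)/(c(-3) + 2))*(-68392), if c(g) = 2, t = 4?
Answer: -495842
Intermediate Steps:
v = 26 (v = 4*5 + 6 = 20 + 6 = 26)
((v + 3)/(c(-3) + 2))*(-68392) = ((26 + 3)/(2 + 2))*(-68392) = (29/4)*(-68392) = -495842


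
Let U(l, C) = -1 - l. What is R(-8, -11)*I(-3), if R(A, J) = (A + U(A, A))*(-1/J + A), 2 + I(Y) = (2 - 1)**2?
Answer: -87/11 ≈ -7.9091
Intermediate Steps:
I(Y) = -1 (I(Y) = -2 + (2 - 1)**2 = -2 + 1**2 = -2 + 1 = -1)
R(A, J) = 1/J - A (R(A, J) = (A + (-1 - A))*(-1/J + A) = -(A - 1/J) = 1/J - A)
R(-8, -11)*I(-3) = (1/(-11) - 1*(-8))*(-1) = (-1/11 + 8)*(-1) = (87/11)*(-1) = -87/11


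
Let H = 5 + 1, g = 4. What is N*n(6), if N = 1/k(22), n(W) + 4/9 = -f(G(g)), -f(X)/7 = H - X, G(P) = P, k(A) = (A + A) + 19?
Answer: 122/567 ≈ 0.21517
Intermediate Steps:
k(A) = 19 + 2*A (k(A) = 2*A + 19 = 19 + 2*A)
H = 6
f(X) = -42 + 7*X (f(X) = -7*(6 - X) = -42 + 7*X)
n(W) = 122/9 (n(W) = -4/9 - (-42 + 7*4) = -4/9 - (-42 + 28) = -4/9 - 1*(-14) = -4/9 + 14 = 122/9)
N = 1/63 (N = 1/(19 + 2*22) = 1/(19 + 44) = 1/63 ≈ 0.015873)
N*n(6) = (1/63)*(122/9) = 122/567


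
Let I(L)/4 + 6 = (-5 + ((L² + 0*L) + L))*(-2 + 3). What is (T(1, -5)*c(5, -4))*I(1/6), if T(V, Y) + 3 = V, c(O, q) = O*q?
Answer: -15560/9 ≈ -1728.9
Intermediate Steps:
T(V, Y) = -3 + V
I(L) = -44 + 4*L + 4*L² (I(L) = -24 + 4*((-5 + ((L² + 0*L) + L))*(-2 + 3)) = -24 + 4*((-5 + ((L² + 0) + L))*1) = -24 + 4*((-5 + (L² + L))*1) = -24 + 4*((-5 + (L + L²))*1) = -24 + 4*((-5 + L + L²)*1) = -24 + 4*(-5 + L + L²) = -24 + (-20 + 4*L + 4*L²) = -44 + 4*L + 4*L²)
(T(1, -5)*c(5, -4))*I(1/6) = ((-3 + 1)*(5*(-4)))*(-44 + 4/6 + 4*(1/6)²) = (-2*(-20))*(-44 + 4*(⅙) + 4*(⅙)²) = 40*(-44 + ⅔ + 4*(1/36)) = 40*(-44 + ⅔ + ⅑) = 40*(-389/9) = -15560/9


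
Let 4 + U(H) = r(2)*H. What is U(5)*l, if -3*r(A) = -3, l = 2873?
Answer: 2873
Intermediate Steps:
r(A) = 1 (r(A) = -1/3*(-3) = 1)
U(H) = -4 + H (U(H) = -4 + 1*H = -4 + H)
U(5)*l = (-4 + 5)*2873 = 1*2873 = 2873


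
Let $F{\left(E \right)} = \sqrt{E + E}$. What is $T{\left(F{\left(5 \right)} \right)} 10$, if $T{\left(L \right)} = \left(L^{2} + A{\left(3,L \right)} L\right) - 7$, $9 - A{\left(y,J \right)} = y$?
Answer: $30 + 60 \sqrt{10} \approx 219.74$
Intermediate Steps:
$A{\left(y,J \right)} = 9 - y$
$F{\left(E \right)} = \sqrt{2} \sqrt{E}$ ($F{\left(E \right)} = \sqrt{2 E} = \sqrt{2} \sqrt{E}$)
$T{\left(L \right)} = -7 + L^{2} + 6 L$ ($T{\left(L \right)} = \left(L^{2} + \left(9 - 3\right) L\right) - 7 = \left(L^{2} + 6 L\right) - 7 = -7 + L^{2} + 6 L$)
$T{\left(F{\left(5 \right)} \right)} 10 = \left(-7 + \left(\sqrt{2} \sqrt{5}\right)^{2} + 6 \sqrt{2} \sqrt{5}\right) 10 = \left(-7 + \left(\sqrt{10}\right)^{2} + 6 \sqrt{10}\right) 10 = \left(-7 + 10 + 6 \sqrt{10}\right) 10 = \left(3 + 6 \sqrt{10}\right) 10 = 30 + 60 \sqrt{10}$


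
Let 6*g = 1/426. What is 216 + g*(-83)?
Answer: 552013/2556 ≈ 215.97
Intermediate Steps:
g = 1/2556 (g = (⅙)/426 = (⅙)*(1/426) = 1/2556 ≈ 0.00039124)
216 + g*(-83) = 216 + (1/2556)*(-83) = 216 - 83/2556 = 552013/2556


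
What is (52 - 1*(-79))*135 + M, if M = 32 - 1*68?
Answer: 17649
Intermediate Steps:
M = -36 (M = 32 - 68 = -36)
(52 - 1*(-79))*135 + M = (52 - 1*(-79))*135 - 36 = (52 + 79)*135 - 36 = 131*135 - 36 = 17685 - 36 = 17649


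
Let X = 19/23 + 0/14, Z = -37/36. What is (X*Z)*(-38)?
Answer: 13357/414 ≈ 32.263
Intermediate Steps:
Z = -37/36 (Z = -37*1/36 = -37/36 ≈ -1.0278)
X = 19/23 (X = 19*(1/23) + 0*(1/14) = 19/23 + 0 = 19/23 ≈ 0.82609)
(X*Z)*(-38) = ((19/23)*(-37/36))*(-38) = -703/828*(-38) = 13357/414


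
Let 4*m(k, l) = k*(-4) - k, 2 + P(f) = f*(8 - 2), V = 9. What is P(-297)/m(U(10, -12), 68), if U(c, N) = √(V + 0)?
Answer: 7136/15 ≈ 475.73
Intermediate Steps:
P(f) = -2 + 6*f (P(f) = -2 + f*(8 - 2) = -2 + f*6 = -2 + 6*f)
U(c, N) = 3 (U(c, N) = √(9 + 0) = √9 = 3)
m(k, l) = -5*k/4 (m(k, l) = (k*(-4) - k)/4 = (-4*k - k)/4 = (-5*k)/4 = -5*k/4)
P(-297)/m(U(10, -12), 68) = (-2 + 6*(-297))/((-5/4*3)) = (-2 - 1782)/(-15/4) = -1784*(-4/15) = 7136/15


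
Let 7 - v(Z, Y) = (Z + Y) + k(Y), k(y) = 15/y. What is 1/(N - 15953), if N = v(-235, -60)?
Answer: -4/62603 ≈ -6.3895e-5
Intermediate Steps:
v(Z, Y) = 7 - Y - Z - 15/Y (v(Z, Y) = 7 - ((Z + Y) + 15/Y) = 7 - ((Y + Z) + 15/Y) = 7 - (Y + Z + 15/Y) = 7 + (-Y - Z - 15/Y) = 7 - Y - Z - 15/Y)
N = 1209/4 (N = 7 - 1*(-60) - 1*(-235) - 15/(-60) = 7 + 60 + 235 - 15*(-1/60) = 7 + 60 + 235 + ¼ = 1209/4 ≈ 302.25)
1/(N - 15953) = 1/(1209/4 - 15953) = 1/(-62603/4) = -4/62603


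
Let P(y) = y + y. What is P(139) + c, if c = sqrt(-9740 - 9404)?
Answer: 278 + 2*I*sqrt(4786) ≈ 278.0 + 138.36*I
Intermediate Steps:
P(y) = 2*y
c = 2*I*sqrt(4786) (c = sqrt(-19144) = 2*I*sqrt(4786) ≈ 138.36*I)
P(139) + c = 2*139 + 2*I*sqrt(4786) = 278 + 2*I*sqrt(4786)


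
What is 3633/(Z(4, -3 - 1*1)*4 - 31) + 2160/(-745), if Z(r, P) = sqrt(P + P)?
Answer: -5750425/54087 - 9688*I*sqrt(2)/363 ≈ -106.32 - 37.744*I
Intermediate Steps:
Z(r, P) = sqrt(2)*sqrt(P) (Z(r, P) = sqrt(2*P) = sqrt(2)*sqrt(P))
3633/(Z(4, -3 - 1*1)*4 - 31) + 2160/(-745) = 3633/((sqrt(2)*sqrt(-3 - 1*1))*4 - 31) + 2160/(-745) = 3633/((sqrt(2)*sqrt(-3 - 1))*4 - 31) + 2160*(-1/745) = 3633/((sqrt(2)*sqrt(-4))*4 - 31) - 432/149 = 3633/((sqrt(2)*(2*I))*4 - 31) - 432/149 = 3633/((2*I*sqrt(2))*4 - 31) - 432/149 = 3633/(8*I*sqrt(2) - 31) - 432/149 = 3633/(-31 + 8*I*sqrt(2)) - 432/149 = -432/149 + 3633/(-31 + 8*I*sqrt(2))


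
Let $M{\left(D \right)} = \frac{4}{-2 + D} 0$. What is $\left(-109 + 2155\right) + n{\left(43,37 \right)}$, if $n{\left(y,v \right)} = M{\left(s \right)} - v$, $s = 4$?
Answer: $2009$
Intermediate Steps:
$M{\left(D \right)} = 0$
$n{\left(y,v \right)} = - v$ ($n{\left(y,v \right)} = 0 - v = - v$)
$\left(-109 + 2155\right) + n{\left(43,37 \right)} = \left(-109 + 2155\right) - 37 = 2046 - 37 = 2009$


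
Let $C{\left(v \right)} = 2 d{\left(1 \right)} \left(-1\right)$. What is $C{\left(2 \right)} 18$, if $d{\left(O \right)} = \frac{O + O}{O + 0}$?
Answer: $-72$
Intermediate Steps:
$d{\left(O \right)} = 2$ ($d{\left(O \right)} = \frac{2 O}{O} = 2$)
$C{\left(v \right)} = -4$ ($C{\left(v \right)} = 2 \cdot 2 \left(-1\right) = 4 \left(-1\right) = -4$)
$C{\left(2 \right)} 18 = \left(-4\right) 18 = -72$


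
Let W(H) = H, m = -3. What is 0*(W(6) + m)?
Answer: 0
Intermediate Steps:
0*(W(6) + m) = 0*(6 - 3) = 0*3 = 0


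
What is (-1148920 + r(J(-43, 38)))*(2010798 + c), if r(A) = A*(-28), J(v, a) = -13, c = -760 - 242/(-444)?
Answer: -85419747752282/37 ≈ -2.3086e+12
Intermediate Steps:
c = -168599/222 (c = -760 - 242*(-1/444) = -760 + 121/222 = -168599/222 ≈ -759.46)
r(A) = -28*A
(-1148920 + r(J(-43, 38)))*(2010798 + c) = (-1148920 - 28*(-13))*(2010798 - 168599/222) = (-1148920 + 364)*(446228557/222) = -1148556*446228557/222 = -85419747752282/37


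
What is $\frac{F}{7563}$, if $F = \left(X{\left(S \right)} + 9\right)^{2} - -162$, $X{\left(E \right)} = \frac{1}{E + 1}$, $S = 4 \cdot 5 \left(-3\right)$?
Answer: $\frac{844822}{26326803} \approx 0.03209$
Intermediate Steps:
$S = -60$ ($S = 20 \left(-3\right) = -60$)
$X{\left(E \right)} = \frac{1}{1 + E}$
$F = \frac{844822}{3481}$ ($F = \left(\frac{1}{1 - 60} + 9\right)^{2} - -162 = \left(\frac{1}{-59} + 9\right)^{2} + 162 = \left(- \frac{1}{59} + 9\right)^{2} + 162 = \left(\frac{530}{59}\right)^{2} + 162 = \frac{280900}{3481} + 162 = \frac{844822}{3481} \approx 242.7$)
$\frac{F}{7563} = \frac{844822}{3481 \cdot 7563} = \frac{844822}{3481} \cdot \frac{1}{7563} = \frac{844822}{26326803}$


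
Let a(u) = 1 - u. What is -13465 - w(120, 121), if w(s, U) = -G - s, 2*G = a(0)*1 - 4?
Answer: -26693/2 ≈ -13347.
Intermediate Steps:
G = -3/2 (G = ((1 - 1*0)*1 - 4)/2 = ((1 + 0)*1 - 4)/2 = (1*1 - 4)/2 = (1 - 4)/2 = (½)*(-3) = -3/2 ≈ -1.5000)
w(s, U) = 3/2 - s (w(s, U) = -1*(-3/2) - s = 3/2 - s)
-13465 - w(120, 121) = -13465 - (3/2 - 1*120) = -13465 - (3/2 - 120) = -13465 - 1*(-237/2) = -13465 + 237/2 = -26693/2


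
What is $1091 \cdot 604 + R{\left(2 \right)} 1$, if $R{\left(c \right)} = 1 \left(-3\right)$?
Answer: $658961$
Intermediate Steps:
$R{\left(c \right)} = -3$
$1091 \cdot 604 + R{\left(2 \right)} 1 = 1091 \cdot 604 - 3 = 658964 - 3 = 658961$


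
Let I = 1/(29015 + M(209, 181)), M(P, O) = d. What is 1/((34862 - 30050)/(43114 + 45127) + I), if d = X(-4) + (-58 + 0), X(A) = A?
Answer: 2554841673/139410077 ≈ 18.326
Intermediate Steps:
d = -62 (d = -4 + (-58 + 0) = -4 - 58 = -62)
M(P, O) = -62
I = 1/28953 (I = 1/(29015 - 62) = 1/28953 ≈ 3.4539e-5)
1/((34862 - 30050)/(43114 + 45127) + I) = 1/((34862 - 30050)/(43114 + 45127) + 1/28953) = 1/(4812/88241 + 1/28953) = 1/(139410077/2554841673) = 2554841673/139410077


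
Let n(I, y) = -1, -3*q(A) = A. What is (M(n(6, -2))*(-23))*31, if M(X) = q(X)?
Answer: -713/3 ≈ -237.67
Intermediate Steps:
q(A) = -A/3
M(X) = -X/3
(M(n(6, -2))*(-23))*31 = (-⅓*(-1)*(-23))*31 = ((⅓)*(-23))*31 = -23/3*31 = -713/3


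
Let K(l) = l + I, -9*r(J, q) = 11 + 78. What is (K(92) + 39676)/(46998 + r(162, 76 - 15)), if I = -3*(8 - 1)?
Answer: 357723/422893 ≈ 0.84589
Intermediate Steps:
I = -21 (I = -3*7 = -21)
r(J, q) = -89/9 (r(J, q) = -(11 + 78)/9 = -⅑*89 = -89/9)
K(l) = -21 + l (K(l) = l - 21 = -21 + l)
(K(92) + 39676)/(46998 + r(162, 76 - 15)) = ((-21 + 92) + 39676)/(46998 - 89/9) = (71 + 39676)/(422893/9) = 39747*(9/422893) = 357723/422893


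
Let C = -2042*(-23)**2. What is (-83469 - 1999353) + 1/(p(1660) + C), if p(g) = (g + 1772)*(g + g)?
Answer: -21482271930083/10314022 ≈ -2.0828e+6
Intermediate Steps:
p(g) = 2*g*(1772 + g) (p(g) = (1772 + g)*(2*g) = 2*g*(1772 + g))
C = -1080218 (C = -2042*529 = -1080218)
(-83469 - 1999353) + 1/(p(1660) + C) = (-83469 - 1999353) + 1/(2*1660*(1772 + 1660) - 1080218) = -2082822 + 1/(2*1660*3432 - 1080218) = -2082822 + 1/(11394240 - 1080218) = -2082822 + 1/10314022 = -21482271930083/10314022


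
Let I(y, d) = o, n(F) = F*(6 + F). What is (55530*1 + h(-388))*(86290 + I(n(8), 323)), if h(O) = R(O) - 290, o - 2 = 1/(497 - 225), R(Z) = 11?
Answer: 1296819702675/272 ≈ 4.7677e+9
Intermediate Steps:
o = 545/272 (o = 2 + 1/(497 - 225) = 2 + 1/272 = 545/272 ≈ 2.0037)
h(O) = -279 (h(O) = 11 - 290 = -279)
I(y, d) = 545/272
(55530*1 + h(-388))*(86290 + I(n(8), 323)) = (55530*1 - 279)*(86290 + 545/272) = (55530 - 279)*(23471425/272) = 55251*(23471425/272) = 1296819702675/272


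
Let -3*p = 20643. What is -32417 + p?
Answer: -39298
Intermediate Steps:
p = -6881 (p = -⅓*20643 = -6881)
-32417 + p = -32417 - 6881 = -39298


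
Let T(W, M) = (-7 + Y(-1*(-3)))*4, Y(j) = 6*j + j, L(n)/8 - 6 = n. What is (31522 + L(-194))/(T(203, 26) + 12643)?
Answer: 10006/4233 ≈ 2.3638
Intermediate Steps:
L(n) = 48 + 8*n
Y(j) = 7*j
T(W, M) = 56 (T(W, M) = (-7 + 7*(-1*(-3)))*4 = (-7 + 7*3)*4 = (-7 + 21)*4 = 14*4 = 56)
(31522 + L(-194))/(T(203, 26) + 12643) = (31522 + (48 + 8*(-194)))/(56 + 12643) = (31522 + (48 - 1552))/12699 = (31522 - 1504)*(1/12699) = 30018*(1/12699) = 10006/4233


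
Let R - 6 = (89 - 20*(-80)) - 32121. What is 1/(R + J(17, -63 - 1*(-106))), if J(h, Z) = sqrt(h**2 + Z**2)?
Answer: -15213/462869669 - sqrt(2138)/925739338 ≈ -3.2917e-5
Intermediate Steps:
J(h, Z) = sqrt(Z**2 + h**2)
R = -30426 (R = 6 + ((89 - 20*(-80)) - 32121) = 6 + ((89 + 1600) - 32121) = 6 + (1689 - 32121) = 6 - 30432 = -30426)
1/(R + J(17, -63 - 1*(-106))) = 1/(-30426 + sqrt((-63 - 1*(-106))**2 + 17**2)) = 1/(-30426 + sqrt((-63 + 106)**2 + 289)) = 1/(-30426 + sqrt(43**2 + 289)) = 1/(-30426 + sqrt(1849 + 289)) = 1/(-30426 + sqrt(2138))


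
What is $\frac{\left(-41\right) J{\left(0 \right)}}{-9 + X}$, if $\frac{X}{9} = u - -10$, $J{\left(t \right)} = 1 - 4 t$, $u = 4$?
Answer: $- \frac{41}{117} \approx -0.35043$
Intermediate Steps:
$X = 126$ ($X = 9 \left(4 - -10\right) = 9 \left(4 + 10\right) = 9 \cdot 14 = 126$)
$\frac{\left(-41\right) J{\left(0 \right)}}{-9 + X} = \frac{\left(-41\right) \left(1 - 0\right)}{-9 + 126} = \frac{\left(-41\right) \left(1 + 0\right)}{117} = \left(-41\right) 1 \cdot \frac{1}{117} = \left(-41\right) \frac{1}{117} = - \frac{41}{117}$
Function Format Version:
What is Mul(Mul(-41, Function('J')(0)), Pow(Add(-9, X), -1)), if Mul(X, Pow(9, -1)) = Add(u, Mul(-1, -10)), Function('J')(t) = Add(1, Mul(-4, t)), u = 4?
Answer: Rational(-41, 117) ≈ -0.35043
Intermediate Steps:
X = 126 (X = Mul(9, Add(4, Mul(-1, -10))) = Mul(9, Add(4, 10)) = Mul(9, 14) = 126)
Mul(Mul(-41, Function('J')(0)), Pow(Add(-9, X), -1)) = Mul(Mul(-41, Add(1, Mul(-4, 0))), Pow(Add(-9, 126), -1)) = Mul(Mul(-41, Add(1, 0)), Pow(117, -1)) = Mul(Mul(-41, 1), Rational(1, 117)) = Mul(-41, Rational(1, 117)) = Rational(-41, 117)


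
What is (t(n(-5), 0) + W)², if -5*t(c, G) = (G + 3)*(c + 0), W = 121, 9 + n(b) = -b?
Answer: 380689/25 ≈ 15228.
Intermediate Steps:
n(b) = -9 - b
t(c, G) = -c*(3 + G)/5 (t(c, G) = -(G + 3)*(c + 0)/5 = -(3 + G)*c/5 = -c*(3 + G)/5)
(t(n(-5), 0) + W)² = (-(-9 - 1*(-5))*(3 + 0)/5 + 121)² = (-⅕*(-9 + 5)*3 + 121)² = (-⅕*(-4)*3 + 121)² = (12/5 + 121)² = (617/5)² = 380689/25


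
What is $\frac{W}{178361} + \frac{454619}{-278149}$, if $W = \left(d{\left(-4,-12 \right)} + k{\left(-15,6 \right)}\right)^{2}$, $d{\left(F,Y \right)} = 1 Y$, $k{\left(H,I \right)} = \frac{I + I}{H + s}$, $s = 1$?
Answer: $- \frac{3970975666591}{2430935755661} \approx -1.6335$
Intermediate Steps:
$k{\left(H,I \right)} = \frac{2 I}{1 + H}$ ($k{\left(H,I \right)} = \frac{I + I}{H + 1} = \frac{2 I}{1 + H}$)
$d{\left(F,Y \right)} = Y$
$W = \frac{8100}{49}$ ($W = \left(-12 + 2 \cdot 6 \frac{1}{1 - 15}\right)^{2} = \left(-12 + 2 \cdot 6 \frac{1}{-14}\right)^{2} = \left(-12 + 2 \cdot 6 \left(- \frac{1}{14}\right)\right)^{2} = \left(-12 - \frac{6}{7}\right)^{2} = \left(- \frac{90}{7}\right)^{2} = \frac{8100}{49} \approx 165.31$)
$\frac{W}{178361} + \frac{454619}{-278149} = \frac{8100}{49 \cdot 178361} + \frac{454619}{-278149} = \frac{8100}{49} \cdot \frac{1}{178361} + 454619 \left(- \frac{1}{278149}\right) = \frac{8100}{8739689} - \frac{454619}{278149} = - \frac{3970975666591}{2430935755661}$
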